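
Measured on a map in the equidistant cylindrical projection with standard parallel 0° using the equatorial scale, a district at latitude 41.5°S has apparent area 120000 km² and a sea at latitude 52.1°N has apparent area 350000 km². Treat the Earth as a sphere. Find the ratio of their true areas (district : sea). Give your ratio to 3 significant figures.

On the plate carrée, areal scale = h·k = 1 × sec φ, so true area = apparent × cos φ.
True area of district: 120000 × cos(41.5°) = 120000 × 0.7490 = 89870 km².
True area of sea: 350000 × cos(52.1°) = 350000 × 0.6143 = 215000 km².
Ratio = 89870 / 215000 ≈ 0.418.

0.418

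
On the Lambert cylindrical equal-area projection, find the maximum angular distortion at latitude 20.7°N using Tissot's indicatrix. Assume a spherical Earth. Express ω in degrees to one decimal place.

The Lambert cylindrical equal-area projection is the cylindrical equal-area projection with its standard parallel at the equator (φ₀ = 0). For cylindrical equal-area with standard parallel φ₀, h = cos φ / cos φ₀ and k = cos φ₀ / cos φ, so h·k = 1.
At 20.7°: h = 0.9354, k = 1.069; principal scales a = 1.069, b = 0.9354.
sin(ω/2) = (a − b)/(a + b) = 0.1336/2.004 = 0.06664, so ω = 2 arcsin(0.06664) ≈ 7.6°.

7.6°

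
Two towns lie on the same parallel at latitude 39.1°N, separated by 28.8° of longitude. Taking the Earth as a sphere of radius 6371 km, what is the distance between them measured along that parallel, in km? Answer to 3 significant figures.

Arc length along a parallel = R cos φ · Δλ (with Δλ in radians).
= 6371 × cos 39.1° × (28.8° × π/180) = 6371 × 0.7760 × 0.5027 ≈ 2490 km.

2490 km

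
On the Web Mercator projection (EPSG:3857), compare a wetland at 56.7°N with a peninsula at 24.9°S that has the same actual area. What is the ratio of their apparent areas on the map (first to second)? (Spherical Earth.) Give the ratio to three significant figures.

2.73

Mercator areal scale is sec²φ.
At 56.7°: sec²(56.7°) = 1/0.5490² = 3.318.
At 24.9°: sec²(24.9°) = 1/0.9070² = 1.215.
Ratio = 3.318/1.215 = cos²(24.9°)/cos²(56.7°) ≈ 2.73.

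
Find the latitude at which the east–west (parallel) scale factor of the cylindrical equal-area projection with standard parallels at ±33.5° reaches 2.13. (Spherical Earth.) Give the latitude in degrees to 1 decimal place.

For cylindrical equal-area with standard parallel φ₀, h = cos φ / cos φ₀ and k = cos φ₀ / cos φ, so h·k = 1.
k = cos φ₀ / cos φ = 2.13  ⇒  cos φ = cos 33.5° / 2.13 = 0.3915.
φ = arccos(0.3915) ≈ 67.0°.

67.0°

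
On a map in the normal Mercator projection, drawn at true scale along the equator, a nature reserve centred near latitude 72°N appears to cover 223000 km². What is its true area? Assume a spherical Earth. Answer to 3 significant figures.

For Mercator, h = k = sec φ (a conformal cylindrical projection has a single point scale, 1/cos φ).
Areal scale = k² = sec²φ = 1/cos²(72°) = 1/0.3090² = 10.47.
True area = apparent / (areal scale) = 223000 / 10.47 ≈ 21300 km².

21300 km²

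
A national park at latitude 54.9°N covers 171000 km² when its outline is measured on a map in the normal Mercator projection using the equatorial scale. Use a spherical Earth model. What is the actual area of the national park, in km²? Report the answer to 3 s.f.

56500 km²

Mercator is conformal, so the point scale is isotropic: h = k = sec φ = 1/cos φ.
Areal scale = k² = sec²φ = 1/cos²(54.9°) = 1/0.5750² = 3.025.
True area = apparent / (areal scale) = 171000 / 3.025 ≈ 56500 km².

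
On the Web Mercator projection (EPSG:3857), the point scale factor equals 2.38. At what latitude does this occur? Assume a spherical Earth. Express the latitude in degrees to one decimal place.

Mercator scale is k = sec φ = 1/cos φ.
1/cos φ = 2.38  ⇒  cos φ = 0.4202  ⇒  φ = arccos(0.4202) ≈ 65.2°.

65.2°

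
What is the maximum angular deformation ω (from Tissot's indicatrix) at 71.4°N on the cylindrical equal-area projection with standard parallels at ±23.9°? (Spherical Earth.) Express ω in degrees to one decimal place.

Cylindrical equal-area (φ₀ = 23.9°): h = cos φ / cos 23.9° along meridians, k = cos 23.9° / cos φ along parallels; h·k = 1.
At 71.4°: h = 0.3489, k = 2.866; principal scales a = 2.866, b = 0.3489.
sin(ω/2) = (a − b)/(a + b) = 2.517/3.215 = 0.7830, so ω = 2 arcsin(0.7830) ≈ 103.1°.

103.1°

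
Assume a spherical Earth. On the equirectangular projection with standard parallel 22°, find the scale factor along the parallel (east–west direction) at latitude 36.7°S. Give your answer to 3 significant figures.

1.16

In the equirectangular projection with standard parallel φ₀ = 22° (x = Rλ cos φ₀, y = Rφ), meridians are true-scale (h = 1) and the parallel scale is k = cos φ₀ / cos φ.
k = cos 22° / cos 36.7° = 0.9272/0.8018 = 1.156.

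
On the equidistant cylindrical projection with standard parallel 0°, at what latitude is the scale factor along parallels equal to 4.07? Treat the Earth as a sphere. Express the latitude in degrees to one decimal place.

75.8°

Plate carrée: h = 1, k = sec φ along parallels.
sec φ = 4.07  ⇒  cos φ = 0.2457  ⇒  φ ≈ 75.8°.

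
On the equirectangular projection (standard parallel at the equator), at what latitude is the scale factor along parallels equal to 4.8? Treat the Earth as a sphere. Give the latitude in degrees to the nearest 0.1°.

78.0°

Plate carrée: h = 1, k = sec φ along parallels.
sec φ = 4.8  ⇒  cos φ = 0.2083  ⇒  φ ≈ 78.0°.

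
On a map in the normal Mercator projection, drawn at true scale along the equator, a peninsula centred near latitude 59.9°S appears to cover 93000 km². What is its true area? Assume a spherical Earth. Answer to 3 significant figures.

Mercator is conformal, so the point scale is isotropic: h = k = sec φ = 1/cos φ.
Areal scale = k² = sec²φ = 1/cos²(59.9°) = 1/0.5015² = 3.976.
True area = apparent / (areal scale) = 93000 / 3.976 ≈ 23400 km².

23400 km²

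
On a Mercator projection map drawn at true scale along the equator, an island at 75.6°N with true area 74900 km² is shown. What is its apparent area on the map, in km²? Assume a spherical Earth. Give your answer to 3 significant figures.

1210000 km²

Mercator is conformal, so the point scale is isotropic: h = k = sec φ = 1/cos φ.
Areal scale = k² = sec²φ = 1/cos²(75.6°) = 1/0.2487² = 16.17.
Apparent area = 74900 × 16.17 ≈ 1210000 km².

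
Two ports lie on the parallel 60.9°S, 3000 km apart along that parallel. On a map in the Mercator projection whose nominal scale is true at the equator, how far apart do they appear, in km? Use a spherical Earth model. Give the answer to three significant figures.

Mercator is conformal, so the point scale is isotropic: h = k = sec φ = 1/cos φ.
Along the parallel, k = sec 60.9° = 1/0.4863 = 2.056.
Map distance = 3000 × 2.056 ≈ 6170 km.

6170 km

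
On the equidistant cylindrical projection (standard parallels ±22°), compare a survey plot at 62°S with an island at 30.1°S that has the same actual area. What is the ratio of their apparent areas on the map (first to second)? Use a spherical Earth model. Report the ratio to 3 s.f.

1.84

In the equirectangular projection with standard parallel φ₀ = 22° (x = Rλ cos φ₀, y = Rφ), meridians are true-scale (h = 1) and the parallel scale is k = cos φ₀ / cos φ.
Areal scale at 62°: h·k = 1.000 × 1.975 = 1.975.
Areal scale at 30.1°: h·k = 1.000 × 1.072 = 1.072.
Ratio = 1.975/1.072 ≈ 1.84.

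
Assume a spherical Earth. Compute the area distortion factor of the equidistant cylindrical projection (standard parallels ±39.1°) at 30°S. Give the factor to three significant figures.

With standard parallel φ₀ = 39.1°, the equirectangular projection gives x = Rλ cos φ₀, y = Rφ, so h = 1 and k = cos 39.1° / cos φ.
Areal scale = h·k = 1 × cos φ₀ / cos φ; at 30°, h = 1.000, k = 0.8961, so h·k = 0.8961.

0.896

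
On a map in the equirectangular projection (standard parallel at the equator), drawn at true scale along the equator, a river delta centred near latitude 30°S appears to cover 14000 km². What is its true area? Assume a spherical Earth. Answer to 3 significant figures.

For the equirectangular projection with φ₀ = 0 (plate carrée), h = 1 along meridians and k = sec φ along parallels.
Areal scale = h·k = 1 × sec φ; at 30°, h = 1.000, k = 1.155, so h·k = 1.155.
True area = apparent / (areal scale) = 14000 / 1.155 ≈ 12100 km².

12100 km²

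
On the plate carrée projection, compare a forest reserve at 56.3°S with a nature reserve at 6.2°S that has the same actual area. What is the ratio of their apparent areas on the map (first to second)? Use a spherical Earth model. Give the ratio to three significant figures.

In the plate carrée (x = Rλ, y = Rφ), meridians are true-scale (h = 1) and parallels are stretched by k = sec φ.
Areal scale at 56.3°: h·k = 1.000 × 1.802 = 1.802.
Areal scale at 6.2°: h·k = 1.000 × 1.006 = 1.006.
Ratio = 1.802/1.006 ≈ 1.79.

1.79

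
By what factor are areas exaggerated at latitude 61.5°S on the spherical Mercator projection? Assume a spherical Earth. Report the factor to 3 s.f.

Mercator is conformal, so the point scale is isotropic: h = k = sec φ = 1/cos φ.
Areal scale = k² = sec²φ = 1/cos²(61.5°) = 1/0.4772² = 4.392.

4.39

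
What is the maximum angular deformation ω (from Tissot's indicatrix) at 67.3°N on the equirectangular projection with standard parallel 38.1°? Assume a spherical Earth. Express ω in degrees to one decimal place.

40.0°

With standard parallel φ₀ = 38.1°, the equirectangular projection gives x = Rλ cos φ₀, y = Rφ, so h = 1 and k = cos 38.1° / cos φ.
At 67.3°: h = 1.000, k = 2.039; principal scales a = 2.039, b = 1.000.
sin(ω/2) = (a − b)/(a + b) = 1.039/3.039 = 0.3419, so ω = 2 arcsin(0.3419) ≈ 40.0°.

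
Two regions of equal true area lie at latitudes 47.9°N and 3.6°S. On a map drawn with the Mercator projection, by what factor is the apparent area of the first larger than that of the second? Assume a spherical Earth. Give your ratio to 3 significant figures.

On Mercator, area is exaggerated by sec²φ = 1/cos²φ.
At 47.9°: sec²(47.9°) = 1/0.6704² = 2.225.
At 3.6°: sec²(3.6°) = 1/0.9980² = 1.004.
Ratio = 2.225/1.004 = cos²(3.6°)/cos²(47.9°) ≈ 2.22.

2.22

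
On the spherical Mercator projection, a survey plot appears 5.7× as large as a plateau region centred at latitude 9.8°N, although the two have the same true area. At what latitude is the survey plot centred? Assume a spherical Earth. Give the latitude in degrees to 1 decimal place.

65.6°

Mercator areal scale is sec²φ, so apparent-area ratio = sec²φ₁ / sec²φ₂ = cos²φ₂ / cos²φ₁.
cos²φ₂ / cos²φ₁ = 5.7  ⇒  cos φ₁ = cos 9.8° / √5.7 = 0.9854/2.387 = 0.4127.
φ₁ = arccos(0.4127) ≈ 65.6°.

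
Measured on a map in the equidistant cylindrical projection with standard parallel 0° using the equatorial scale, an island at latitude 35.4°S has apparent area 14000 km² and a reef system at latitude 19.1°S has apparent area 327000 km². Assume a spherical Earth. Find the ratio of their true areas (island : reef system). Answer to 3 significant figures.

Plate carrée has h = 1 and k = sec φ, giving areal scale sec φ; true area = (apparent area) · cos φ.
True area of island: 14000 × cos(35.4°) = 14000 × 0.8151 = 11410 km².
True area of reef system: 327000 × cos(19.1°) = 327000 × 0.9449 = 309000 km².
Ratio = 11410 / 309000 ≈ 0.0369.

0.0369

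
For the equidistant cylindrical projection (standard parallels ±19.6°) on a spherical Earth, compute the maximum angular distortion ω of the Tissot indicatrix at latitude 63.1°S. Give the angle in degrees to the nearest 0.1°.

41.1°

The equidistant cylindrical projection with φ₀ = 19.6° has h = 1 (meridians true) and k = cos φ₀ / cos φ along parallels.
At 63.1°: h = 1.000, k = 2.082; principal scales a = 2.082, b = 1.000.
sin(ω/2) = (a − b)/(a + b) = 1.082/3.082 = 0.3511, so ω = 2 arcsin(0.3511) ≈ 41.1°.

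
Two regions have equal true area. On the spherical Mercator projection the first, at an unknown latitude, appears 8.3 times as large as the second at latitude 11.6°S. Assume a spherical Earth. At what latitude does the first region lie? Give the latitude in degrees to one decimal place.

Mercator areal scale is sec²φ, so apparent-area ratio = sec²φ₁ / sec²φ₂ = cos²φ₂ / cos²φ₁.
cos²φ₂ / cos²φ₁ = 8.3  ⇒  cos φ₁ = cos 11.6° / √8.3 = 0.9796/2.881 = 0.3400.
φ₁ = arccos(0.3400) ≈ 70.1°.

70.1°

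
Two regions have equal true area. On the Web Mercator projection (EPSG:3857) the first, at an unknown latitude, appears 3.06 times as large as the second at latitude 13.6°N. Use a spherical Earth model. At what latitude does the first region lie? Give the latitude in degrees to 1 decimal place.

56.2°

Mercator areal scale is sec²φ, so apparent-area ratio = sec²φ₁ / sec²φ₂ = cos²φ₂ / cos²φ₁.
cos²φ₂ / cos²φ₁ = 3.06  ⇒  cos φ₁ = cos 13.6° / √3.06 = 0.9720/1.749 = 0.5556.
φ₁ = arccos(0.5556) ≈ 56.2°.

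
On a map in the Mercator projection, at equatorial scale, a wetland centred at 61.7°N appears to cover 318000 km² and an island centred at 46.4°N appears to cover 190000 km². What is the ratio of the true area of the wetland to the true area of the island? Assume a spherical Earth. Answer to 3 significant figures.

On Mercator the areal scale is sec²φ, so true area = apparent × cos²φ.
True area of wetland: 318000 × cos²(61.7°) = 318000 × 0.2248 = 71470 km².
True area of island: 190000 × cos²(46.4°) = 190000 × 0.4756 = 90360 km².
Ratio = 71470 / 90360 ≈ 0.791.

0.791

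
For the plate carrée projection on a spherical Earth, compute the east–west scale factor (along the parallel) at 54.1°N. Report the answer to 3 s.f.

For the equirectangular projection with φ₀ = 0 (plate carrée), h = 1 along meridians and k = sec φ along parallels.
k = 1/cos 54.1° = 1/0.5864 = 1.705.

1.71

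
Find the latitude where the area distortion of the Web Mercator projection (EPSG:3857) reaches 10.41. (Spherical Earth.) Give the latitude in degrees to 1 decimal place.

Mercator areal scale is sec²φ.
sec²φ = 10.41  ⇒  cos²φ = 0.09606  ⇒  cos φ = 0.3099.
φ = arccos(0.3099) ≈ 71.9°.

71.9°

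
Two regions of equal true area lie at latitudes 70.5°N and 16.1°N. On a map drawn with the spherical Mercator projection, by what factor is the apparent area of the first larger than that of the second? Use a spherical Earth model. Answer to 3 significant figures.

Mercator is conformal with k = sec φ, so areal scale = k² = sec²φ.
At 70.5°: sec²(70.5°) = 1/0.3338² = 8.974.
At 16.1°: sec²(16.1°) = 1/0.9608² = 1.083.
Ratio = 8.974/1.083 = cos²(16.1°)/cos²(70.5°) ≈ 8.28.

8.28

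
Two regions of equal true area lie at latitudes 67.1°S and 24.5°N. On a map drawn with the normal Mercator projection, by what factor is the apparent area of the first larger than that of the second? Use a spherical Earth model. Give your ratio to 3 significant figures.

Mercator areal scale is sec²φ.
At 67.1°: sec²(67.1°) = 1/0.3891² = 6.604.
At 24.5°: sec²(24.5°) = 1/0.9100² = 1.208.
Ratio = 6.604/1.208 = cos²(24.5°)/cos²(67.1°) ≈ 5.47.

5.47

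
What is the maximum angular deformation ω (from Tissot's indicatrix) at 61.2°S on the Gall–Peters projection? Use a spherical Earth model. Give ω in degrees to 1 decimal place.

The Gall–Peters projection is cylindrical equal-area with φ₀ = 45°. A cylindrical equal-area projection with standard parallel φ₀ has meridian scale h = cos φ / cos φ₀ and parallel scale k = cos φ₀ / cos φ (so areas are preserved, h·k = 1).
At 61.2°: h = 0.6813, k = 1.468; principal scales a = 1.468, b = 0.6813.
sin(ω/2) = (a − b)/(a + b) = 0.7865/2.149 = 0.3660, so ω = 2 arcsin(0.3660) ≈ 42.9°.

42.9°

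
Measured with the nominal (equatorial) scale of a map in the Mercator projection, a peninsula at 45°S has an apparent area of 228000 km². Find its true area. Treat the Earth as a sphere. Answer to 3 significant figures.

The Mercator projection is conformal; its linear scale factor is the same in every direction and equals sec φ = 1/cos φ.
Areal scale = k² = sec²φ = 1/cos²(45°) = 1/0.7071² = 2.000.
True area = apparent / (areal scale) = 228000 / 2.000 ≈ 114000 km².

114000 km²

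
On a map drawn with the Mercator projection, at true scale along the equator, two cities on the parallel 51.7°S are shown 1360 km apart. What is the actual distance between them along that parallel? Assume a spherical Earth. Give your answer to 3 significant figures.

843 km

Mercator is conformal, so the point scale is isotropic: h = k = sec φ = 1/cos φ.
Along the parallel at 51.7°, map distances are exaggerated by k = sec 51.7° = 1.613.
True distance = 1360 / 1.613 = 1360 × cos 51.7° ≈ 843 km.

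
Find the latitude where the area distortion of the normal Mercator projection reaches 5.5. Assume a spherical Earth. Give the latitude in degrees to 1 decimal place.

64.8°

Mercator areal scale is sec²φ.
sec²φ = 5.5  ⇒  cos²φ = 0.1818  ⇒  cos φ = 0.4264.
φ = arccos(0.4264) ≈ 64.8°.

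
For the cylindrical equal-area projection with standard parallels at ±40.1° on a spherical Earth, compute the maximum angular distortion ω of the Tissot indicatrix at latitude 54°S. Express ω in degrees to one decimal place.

29.8°

A cylindrical equal-area projection with standard parallel φ₀ has meridian scale h = cos φ / cos φ₀ and parallel scale k = cos φ₀ / cos φ (so areas are preserved, h·k = 1).
At 54°: h = 0.7684, k = 1.301; principal scales a = 1.301, b = 0.7684.
sin(ω/2) = (a − b)/(a + b) = 0.5329/2.070 = 0.2575, so ω = 2 arcsin(0.2575) ≈ 29.8°.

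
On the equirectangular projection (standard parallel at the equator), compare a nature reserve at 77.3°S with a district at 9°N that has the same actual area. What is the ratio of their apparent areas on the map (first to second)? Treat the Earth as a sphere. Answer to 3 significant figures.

4.49

In the plate carrée (x = Rλ, y = Rφ), meridians are true-scale (h = 1) and parallels are stretched by k = sec φ.
Areal scale at 77.3°: h·k = 1.000 × 4.549 = 4.549.
Areal scale at 9°: h·k = 1.000 × 1.012 = 1.012.
Ratio = 4.549/1.012 ≈ 4.49.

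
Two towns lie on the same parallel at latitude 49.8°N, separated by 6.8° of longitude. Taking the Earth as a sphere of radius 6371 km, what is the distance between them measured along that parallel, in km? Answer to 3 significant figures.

488 km

Arc length along a parallel = R cos φ · Δλ (with Δλ in radians).
= 6371 × cos 49.8° × (6.8° × π/180) = 6371 × 0.6455 × 0.1187 ≈ 488 km.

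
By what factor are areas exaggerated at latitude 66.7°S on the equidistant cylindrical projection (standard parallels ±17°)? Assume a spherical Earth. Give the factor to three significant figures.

With standard parallel φ₀ = 17°, the equirectangular projection gives x = Rλ cos φ₀, y = Rφ, so h = 1 and k = cos 17° / cos φ.
Areal scale = h·k = 1 × cos φ₀ / cos φ; at 66.7°, h = 1.000, k = 2.418, so h·k = 2.418.

2.42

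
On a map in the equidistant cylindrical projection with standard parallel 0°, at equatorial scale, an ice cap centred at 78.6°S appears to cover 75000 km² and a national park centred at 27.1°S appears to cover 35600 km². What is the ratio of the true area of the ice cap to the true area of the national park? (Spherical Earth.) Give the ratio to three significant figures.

Plate carrée has h = 1 and k = sec φ, giving areal scale sec φ; true area = (apparent area) · cos φ.
True area of ice cap: 75000 × cos(78.6°) = 75000 × 0.1977 = 14820 km².
True area of national park: 35600 × cos(27.1°) = 35600 × 0.8902 = 31690 km².
Ratio = 14820 / 31690 ≈ 0.468.

0.468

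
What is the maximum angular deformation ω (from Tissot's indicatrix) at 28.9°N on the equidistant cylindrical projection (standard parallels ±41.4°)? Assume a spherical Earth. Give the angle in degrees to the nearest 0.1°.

8.8°

With standard parallel φ₀ = 41.4°, the equirectangular projection gives x = Rλ cos φ₀, y = Rφ, so h = 1 and k = cos 41.4° / cos φ.
At 28.9°: h = 1.000, k = 0.8568; principal scales a = 1.000, b = 0.8568.
sin(ω/2) = (a − b)/(a + b) = 0.1432/1.857 = 0.07711, so ω = 2 arcsin(0.07711) ≈ 8.8°.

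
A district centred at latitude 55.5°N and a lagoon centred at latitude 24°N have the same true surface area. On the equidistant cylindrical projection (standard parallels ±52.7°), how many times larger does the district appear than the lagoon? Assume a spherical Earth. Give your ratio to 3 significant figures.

In the equirectangular projection with standard parallel φ₀ = 52.7° (x = Rλ cos φ₀, y = Rφ), meridians are true-scale (h = 1) and the parallel scale is k = cos φ₀ / cos φ.
Areal scale at 55.5°: h·k = 1.000 × 1.070 = 1.070.
Areal scale at 24°: h·k = 1.000 × 0.6633 = 0.6633.
Ratio = 1.070/0.6633 ≈ 1.61.

1.61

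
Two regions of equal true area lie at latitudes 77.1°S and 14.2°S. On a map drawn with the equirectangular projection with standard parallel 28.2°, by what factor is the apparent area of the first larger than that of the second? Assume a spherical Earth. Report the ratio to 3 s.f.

4.34

In the equirectangular projection with standard parallel φ₀ = 28.2° (x = Rλ cos φ₀, y = Rφ), meridians are true-scale (h = 1) and the parallel scale is k = cos φ₀ / cos φ.
Areal scale at 77.1°: h·k = 1.000 × 3.948 = 3.948.
Areal scale at 14.2°: h·k = 1.000 × 0.9091 = 0.9091.
Ratio = 3.948/0.9091 ≈ 4.34.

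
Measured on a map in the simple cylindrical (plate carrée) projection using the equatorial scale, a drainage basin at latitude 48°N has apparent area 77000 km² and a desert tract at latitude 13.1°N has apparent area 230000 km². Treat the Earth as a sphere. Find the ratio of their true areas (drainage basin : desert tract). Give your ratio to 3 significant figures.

Plate carrée has h = 1 and k = sec φ, giving areal scale sec φ; true area = (apparent area) · cos φ.
True area of drainage basin: 77000 × cos(48°) = 77000 × 0.6691 = 51520 km².
True area of desert tract: 230000 × cos(13.1°) = 230000 × 0.9740 = 224000 km².
Ratio = 51520 / 224000 ≈ 0.230.

0.230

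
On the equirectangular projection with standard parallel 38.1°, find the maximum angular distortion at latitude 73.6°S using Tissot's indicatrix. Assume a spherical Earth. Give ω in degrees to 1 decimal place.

The equidistant cylindrical projection with φ₀ = 38.1° has h = 1 (meridians true) and k = cos φ₀ / cos φ along parallels.
At 73.6°: h = 1.000, k = 2.787; principal scales a = 2.787, b = 1.000.
sin(ω/2) = (a − b)/(a + b) = 1.787/3.787 = 0.4719, so ω = 2 arcsin(0.4719) ≈ 56.3°.

56.3°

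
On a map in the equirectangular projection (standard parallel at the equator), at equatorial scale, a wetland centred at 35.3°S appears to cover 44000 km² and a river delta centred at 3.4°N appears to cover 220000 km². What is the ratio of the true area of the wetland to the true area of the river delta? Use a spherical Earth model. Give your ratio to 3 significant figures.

0.164

On the plate carrée, areal scale = h·k = 1 × sec φ, so true area = apparent × cos φ.
True area of wetland: 44000 × cos(35.3°) = 44000 × 0.8161 = 35910 km².
True area of river delta: 220000 × cos(3.4°) = 220000 × 0.9982 = 219600 km².
Ratio = 35910 / 219600 ≈ 0.164.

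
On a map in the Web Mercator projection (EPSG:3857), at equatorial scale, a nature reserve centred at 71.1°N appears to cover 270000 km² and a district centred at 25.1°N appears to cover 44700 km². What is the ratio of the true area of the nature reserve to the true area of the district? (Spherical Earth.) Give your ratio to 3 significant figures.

0.773

Since Mercator area scale is 1/cos²φ, the true area equals the apparent area multiplied by cos²φ.
True area of nature reserve: 270000 × cos²(71.1°) = 270000 × 0.1049 = 28330 km².
True area of district: 44700 × cos²(25.1°) = 44700 × 0.8201 = 36660 km².
Ratio = 28330 / 36660 ≈ 0.773.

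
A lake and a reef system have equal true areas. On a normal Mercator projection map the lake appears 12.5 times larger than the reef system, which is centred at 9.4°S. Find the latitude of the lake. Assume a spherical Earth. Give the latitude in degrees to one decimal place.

Mercator areal scale is sec²φ, so apparent-area ratio = sec²φ₁ / sec²φ₂ = cos²φ₂ / cos²φ₁.
cos²φ₂ / cos²φ₁ = 12.5  ⇒  cos φ₁ = cos 9.4° / √12.5 = 0.9866/3.536 = 0.2790.
φ₁ = arccos(0.2790) ≈ 73.8°.

73.8°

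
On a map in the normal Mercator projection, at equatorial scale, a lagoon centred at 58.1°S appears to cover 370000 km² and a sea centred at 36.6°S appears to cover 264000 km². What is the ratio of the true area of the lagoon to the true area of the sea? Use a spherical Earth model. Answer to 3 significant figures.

On Mercator the areal scale is sec²φ, so true area = apparent × cos²φ.
True area of lagoon: 370000 × cos²(58.1°) = 370000 × 0.2792 = 103300 km².
True area of sea: 264000 × cos²(36.6°) = 264000 × 0.6445 = 170200 km².
Ratio = 103300 / 170200 ≈ 0.607.

0.607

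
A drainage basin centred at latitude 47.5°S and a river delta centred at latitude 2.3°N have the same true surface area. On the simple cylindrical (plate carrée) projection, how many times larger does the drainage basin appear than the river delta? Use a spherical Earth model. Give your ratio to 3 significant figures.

1.48

For the equirectangular projection with φ₀ = 0 (plate carrée), h = 1 along meridians and k = sec φ along parallels.
Areal scale at 47.5°: h·k = 1.000 × 1.480 = 1.480.
Areal scale at 2.3°: h·k = 1.000 × 1.001 = 1.001.
Ratio = 1.480/1.001 ≈ 1.48.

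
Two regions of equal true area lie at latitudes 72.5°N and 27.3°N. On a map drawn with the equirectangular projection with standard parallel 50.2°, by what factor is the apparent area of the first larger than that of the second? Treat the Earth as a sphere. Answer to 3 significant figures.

2.96

With standard parallel φ₀ = 50.2°, the equirectangular projection gives x = Rλ cos φ₀, y = Rφ, so h = 1 and k = cos 50.2° / cos φ.
Areal scale at 72.5°: h·k = 1.000 × 2.129 = 2.129.
Areal scale at 27.3°: h·k = 1.000 × 0.7203 = 0.7203.
Ratio = 2.129/0.7203 ≈ 2.96.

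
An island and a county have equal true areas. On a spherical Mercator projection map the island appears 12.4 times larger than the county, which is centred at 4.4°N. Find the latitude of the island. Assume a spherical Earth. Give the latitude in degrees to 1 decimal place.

Mercator areal scale is sec²φ, so apparent-area ratio = sec²φ₁ / sec²φ₂ = cos²φ₂ / cos²φ₁.
cos²φ₂ / cos²φ₁ = 12.4  ⇒  cos φ₁ = cos 4.4° / √12.4 = 0.9971/3.521 = 0.2831.
φ₁ = arccos(0.2831) ≈ 73.6°.

73.6°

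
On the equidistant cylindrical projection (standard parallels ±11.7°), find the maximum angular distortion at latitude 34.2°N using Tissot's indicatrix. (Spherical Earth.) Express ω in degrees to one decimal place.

In the equirectangular projection with standard parallel φ₀ = 11.7° (x = Rλ cos φ₀, y = Rφ), meridians are true-scale (h = 1) and the parallel scale is k = cos φ₀ / cos φ.
At 34.2°: h = 1.000, k = 1.184; principal scales a = 1.184, b = 1.000.
sin(ω/2) = (a − b)/(a + b) = 0.1840/2.184 = 0.08423, so ω = 2 arcsin(0.08423) ≈ 9.7°.

9.7°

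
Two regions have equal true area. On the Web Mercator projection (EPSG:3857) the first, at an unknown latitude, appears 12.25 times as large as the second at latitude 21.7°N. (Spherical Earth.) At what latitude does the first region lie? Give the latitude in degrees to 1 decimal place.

Mercator areal scale is sec²φ, so apparent-area ratio = sec²φ₁ / sec²φ₂ = cos²φ₂ / cos²φ₁.
cos²φ₂ / cos²φ₁ = 12.25  ⇒  cos φ₁ = cos 21.7° / √12.25 = 0.9291/3.500 = 0.2655.
φ₁ = arccos(0.2655) ≈ 74.6°.

74.6°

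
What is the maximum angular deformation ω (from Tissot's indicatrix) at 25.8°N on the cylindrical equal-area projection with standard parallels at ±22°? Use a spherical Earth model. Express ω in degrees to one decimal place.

A cylindrical equal-area projection with standard parallel φ₀ has meridian scale h = cos φ / cos φ₀ and parallel scale k = cos φ₀ / cos φ (so areas are preserved, h·k = 1).
At 25.8°: h = 0.9710, k = 1.030; principal scales a = 1.030, b = 0.9710.
sin(ω/2) = (a − b)/(a + b) = 0.05881/2.001 = 0.02939, so ω = 2 arcsin(0.02939) ≈ 3.4°.

3.4°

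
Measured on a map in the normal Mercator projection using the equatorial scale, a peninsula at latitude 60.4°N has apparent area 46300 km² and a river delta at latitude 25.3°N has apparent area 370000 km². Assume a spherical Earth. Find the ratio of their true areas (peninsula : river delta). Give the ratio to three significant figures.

0.0374

On Mercator the areal scale is sec²φ, so true area = apparent × cos²φ.
True area of peninsula: 46300 × cos²(60.4°) = 46300 × 0.2440 = 11300 km².
True area of river delta: 370000 × cos²(25.3°) = 370000 × 0.8174 = 302400 km².
Ratio = 11300 / 302400 ≈ 0.0374.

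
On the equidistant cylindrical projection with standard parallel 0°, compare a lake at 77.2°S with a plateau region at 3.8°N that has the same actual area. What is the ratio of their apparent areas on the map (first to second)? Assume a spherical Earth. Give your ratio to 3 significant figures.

4.50

For the equirectangular projection with φ₀ = 0 (plate carrée), h = 1 along meridians and k = sec φ along parallels.
Areal scale at 77.2°: h·k = 1.000 × 4.514 = 4.514.
Areal scale at 3.8°: h·k = 1.000 × 1.002 = 1.002.
Ratio = 4.514/1.002 ≈ 4.50.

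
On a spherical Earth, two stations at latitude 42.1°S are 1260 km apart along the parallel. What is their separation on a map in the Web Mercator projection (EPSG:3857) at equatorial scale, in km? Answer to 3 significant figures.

The Mercator projection is conformal; its linear scale factor is the same in every direction and equals sec φ = 1/cos φ.
Along the parallel, k = sec 42.1° = 1/0.7420 = 1.348.
Map distance = 1260 × 1.348 ≈ 1700 km.

1700 km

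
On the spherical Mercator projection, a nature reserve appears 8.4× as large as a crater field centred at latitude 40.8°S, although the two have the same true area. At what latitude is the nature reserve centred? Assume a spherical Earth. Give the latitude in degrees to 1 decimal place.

For equal true areas on Mercator, apparent areas scale as sec²φ, so the ratio is cos²φ₂ / cos²φ₁.
cos²φ₂ / cos²φ₁ = 8.4  ⇒  cos φ₁ = cos 40.8° / √8.4 = 0.7570/2.898 = 0.2612.
φ₁ = arccos(0.2612) ≈ 74.9°.

74.9°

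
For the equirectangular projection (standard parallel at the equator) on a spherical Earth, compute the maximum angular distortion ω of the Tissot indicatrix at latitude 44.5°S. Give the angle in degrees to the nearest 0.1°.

For the equirectangular projection with φ₀ = 0 (plate carrée), h = 1 along meridians and k = sec φ along parallels.
At 44.5°: h = 1.000, k = 1.402; principal scales a = 1.402, b = 1.000.
sin(ω/2) = (a − b)/(a + b) = 0.4020/2.402 = 0.1674, so ω = 2 arcsin(0.1674) ≈ 19.3°.

19.3°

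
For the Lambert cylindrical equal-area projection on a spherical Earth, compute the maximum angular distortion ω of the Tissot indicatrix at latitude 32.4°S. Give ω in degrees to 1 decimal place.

19.3°

The Lambert cylindrical equal-area projection is the cylindrical equal-area projection with its standard parallel at the equator (φ₀ = 0). Cylindrical equal-area (φ₀ = 0°): h = cos φ / cos 0° along meridians, k = cos 0° / cos φ along parallels; h·k = 1.
At 32.4°: h = 0.8443, k = 1.184; principal scales a = 1.184, b = 0.8443.
sin(ω/2) = (a − b)/(a + b) = 0.3400/2.029 = 0.1676, so ω = 2 arcsin(0.1676) ≈ 19.3°.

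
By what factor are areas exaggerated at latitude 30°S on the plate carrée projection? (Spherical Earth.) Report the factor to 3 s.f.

1.15

Plate carrée maps x = Rλ, y = Rφ. The meridian scale is h = 1 and the parallel scale is k = 1/cos φ = sec φ.
Areal scale = h·k = 1 × sec φ; at 30°, h = 1.000, k = 1.155, so h·k = 1.155.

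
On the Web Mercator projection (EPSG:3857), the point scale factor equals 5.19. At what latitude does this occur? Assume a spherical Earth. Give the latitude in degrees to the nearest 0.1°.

Mercator scale is k = sec φ = 1/cos φ.
1/cos φ = 5.19  ⇒  cos φ = 0.1927  ⇒  φ = arccos(0.1927) ≈ 78.9°.

78.9°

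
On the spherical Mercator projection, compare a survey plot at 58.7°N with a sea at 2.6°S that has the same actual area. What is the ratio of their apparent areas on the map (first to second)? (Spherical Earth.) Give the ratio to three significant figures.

3.70

Mercator areal scale is sec²φ.
At 58.7°: sec²(58.7°) = 1/0.5195² = 3.705.
At 2.6°: sec²(2.6°) = 1/0.9990² = 1.002.
Ratio = 3.705/1.002 = cos²(2.6°)/cos²(58.7°) ≈ 3.70.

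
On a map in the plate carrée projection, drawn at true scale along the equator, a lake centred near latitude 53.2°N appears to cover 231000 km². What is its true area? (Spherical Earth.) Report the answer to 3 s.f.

In the plate carrée (x = Rλ, y = Rφ), meridians are true-scale (h = 1) and parallels are stretched by k = sec φ.
Areal scale = h·k = 1 × sec φ; at 53.2°, h = 1.000, k = 1.669, so h·k = 1.669.
True area = apparent / (areal scale) = 231000 / 1.669 ≈ 138000 km².

138000 km²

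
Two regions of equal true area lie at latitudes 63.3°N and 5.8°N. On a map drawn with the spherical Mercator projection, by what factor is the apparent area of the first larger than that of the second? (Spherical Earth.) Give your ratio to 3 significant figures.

4.90

Mercator areal scale is sec²φ.
At 63.3°: sec²(63.3°) = 1/0.4493² = 4.953.
At 5.8°: sec²(5.8°) = 1/0.9949² = 1.010.
Ratio = 4.953/1.010 = cos²(5.8°)/cos²(63.3°) ≈ 4.90.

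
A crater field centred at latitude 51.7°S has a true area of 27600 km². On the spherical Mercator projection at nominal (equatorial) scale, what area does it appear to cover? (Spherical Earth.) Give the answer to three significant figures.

71900 km²

For Mercator, h = k = sec φ (a conformal cylindrical projection has a single point scale, 1/cos φ).
Areal scale = k² = sec²φ = 1/cos²(51.7°) = 1/0.6198² = 2.603.
Apparent area = 27600 × 2.603 ≈ 71900 km².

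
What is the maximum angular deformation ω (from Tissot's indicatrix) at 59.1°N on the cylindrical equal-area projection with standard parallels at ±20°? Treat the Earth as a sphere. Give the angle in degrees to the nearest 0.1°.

65.4°

For cylindrical equal-area with standard parallel φ₀, h = cos φ / cos φ₀ and k = cos φ₀ / cos φ, so h·k = 1.
At 59.1°: h = 0.5465, k = 1.830; principal scales a = 1.830, b = 0.5465.
sin(ω/2) = (a − b)/(a + b) = 1.283/2.376 = 0.5400, so ω = 2 arcsin(0.5400) ≈ 65.4°.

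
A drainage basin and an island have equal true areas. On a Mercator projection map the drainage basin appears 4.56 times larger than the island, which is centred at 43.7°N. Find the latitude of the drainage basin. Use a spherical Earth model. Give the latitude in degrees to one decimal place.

Mercator areal scale is sec²φ, so apparent-area ratio = sec²φ₁ / sec²φ₂ = cos²φ₂ / cos²φ₁.
cos²φ₂ / cos²φ₁ = 4.56  ⇒  cos φ₁ = cos 43.7° / √4.56 = 0.7230/2.135 = 0.3386.
φ₁ = arccos(0.3386) ≈ 70.2°.

70.2°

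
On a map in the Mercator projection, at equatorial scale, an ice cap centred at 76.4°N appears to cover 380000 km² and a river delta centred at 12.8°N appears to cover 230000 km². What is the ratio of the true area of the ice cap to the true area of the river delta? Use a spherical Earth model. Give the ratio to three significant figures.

Since Mercator area scale is 1/cos²φ, the true area equals the apparent area multiplied by cos²φ.
True area of ice cap: 380000 × cos²(76.4°) = 380000 × 0.05529 = 21010 km².
True area of river delta: 230000 × cos²(12.8°) = 230000 × 0.9509 = 218700 km².
Ratio = 21010 / 218700 ≈ 0.0961.

0.0961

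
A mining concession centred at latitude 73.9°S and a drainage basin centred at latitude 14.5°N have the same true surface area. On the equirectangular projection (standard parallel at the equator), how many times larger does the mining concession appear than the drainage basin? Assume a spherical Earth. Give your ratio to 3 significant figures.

In the plate carrée (x = Rλ, y = Rφ), meridians are true-scale (h = 1) and parallels are stretched by k = sec φ.
Areal scale at 73.9°: h·k = 1.000 × 3.606 = 3.606.
Areal scale at 14.5°: h·k = 1.000 × 1.033 = 1.033.
Ratio = 3.606/1.033 ≈ 3.49.

3.49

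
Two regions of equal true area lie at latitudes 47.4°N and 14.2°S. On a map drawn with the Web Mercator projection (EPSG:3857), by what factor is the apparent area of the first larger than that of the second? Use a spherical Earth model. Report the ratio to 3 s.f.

Mercator areal scale is sec²φ.
At 47.4°: sec²(47.4°) = 1/0.6769² = 2.183.
At 14.2°: sec²(14.2°) = 1/0.9694² = 1.064.
Ratio = 2.183/1.064 = cos²(14.2°)/cos²(47.4°) ≈ 2.05.

2.05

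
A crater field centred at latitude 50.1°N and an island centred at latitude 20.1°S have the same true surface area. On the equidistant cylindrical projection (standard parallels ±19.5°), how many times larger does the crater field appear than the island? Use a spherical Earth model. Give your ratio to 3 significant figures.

The equidistant cylindrical projection with φ₀ = 19.5° has h = 1 (meridians true) and k = cos φ₀ / cos φ along parallels.
Areal scale at 50.1°: h·k = 1.000 × 1.470 = 1.470.
Areal scale at 20.1°: h·k = 1.000 × 1.004 = 1.004.
Ratio = 1.470/1.004 ≈ 1.46.

1.46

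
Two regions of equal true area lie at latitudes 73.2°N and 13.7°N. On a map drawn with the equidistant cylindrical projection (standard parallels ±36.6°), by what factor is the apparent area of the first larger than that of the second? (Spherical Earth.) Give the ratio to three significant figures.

3.36

The equidistant cylindrical projection with φ₀ = 36.6° has h = 1 (meridians true) and k = cos φ₀ / cos φ along parallels.
Areal scale at 73.2°: h·k = 1.000 × 2.778 = 2.778.
Areal scale at 13.7°: h·k = 1.000 × 0.8263 = 0.8263.
Ratio = 2.778/0.8263 ≈ 3.36.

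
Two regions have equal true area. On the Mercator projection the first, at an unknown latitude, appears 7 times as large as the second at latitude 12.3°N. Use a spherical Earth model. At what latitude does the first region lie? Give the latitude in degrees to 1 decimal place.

For equal true areas on Mercator, apparent areas scale as sec²φ, so the ratio is cos²φ₂ / cos²φ₁.
cos²φ₂ / cos²φ₁ = 7  ⇒  cos φ₁ = cos 12.3° / √7 = 0.9770/2.646 = 0.3693.
φ₁ = arccos(0.3693) ≈ 68.3°.

68.3°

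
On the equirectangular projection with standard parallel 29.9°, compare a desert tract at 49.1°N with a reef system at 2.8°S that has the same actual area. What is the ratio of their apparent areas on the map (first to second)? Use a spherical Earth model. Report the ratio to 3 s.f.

In the equirectangular projection with standard parallel φ₀ = 29.9° (x = Rλ cos φ₀, y = Rφ), meridians are true-scale (h = 1) and the parallel scale is k = cos φ₀ / cos φ.
Areal scale at 49.1°: h·k = 1.000 × 1.324 = 1.324.
Areal scale at 2.8°: h·k = 1.000 × 0.8679 = 0.8679.
Ratio = 1.324/0.8679 ≈ 1.53.

1.53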